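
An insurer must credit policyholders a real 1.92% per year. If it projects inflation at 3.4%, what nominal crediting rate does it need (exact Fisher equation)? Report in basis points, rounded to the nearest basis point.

539 basis points

(1 + i) = (1 + r)(1 + π) = 1.01920 × 1.03400 = 1.0538528
i = 1.0538528 − 1, so the required nominal rate is 539 basis points.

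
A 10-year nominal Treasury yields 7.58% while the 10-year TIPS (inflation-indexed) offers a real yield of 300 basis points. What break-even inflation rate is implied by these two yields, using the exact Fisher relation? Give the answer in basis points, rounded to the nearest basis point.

(1 + π) = (1 + i)/(1 + r) = 1.07580 / 1.03000 = 1.044466
Break-even inflation = 1.044466 − 1 → 445 basis points.

445 basis points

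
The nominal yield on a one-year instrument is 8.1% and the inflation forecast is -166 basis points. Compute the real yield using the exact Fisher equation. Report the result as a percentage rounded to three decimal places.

By the Fisher identity, 1 + r = (1 + i)/(1 + π).
1 + r = 1.08100 / 0.98340 = 1.099248
r = 1.099248 − 1 = 9.9248%, i.e. 9.925%.

9.925%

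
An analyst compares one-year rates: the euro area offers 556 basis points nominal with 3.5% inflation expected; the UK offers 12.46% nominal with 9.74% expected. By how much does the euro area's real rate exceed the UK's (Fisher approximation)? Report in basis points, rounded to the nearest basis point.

-66 basis points

The euro area: 5.56% − 3.5% = 2.060%
The UK: 12.46% − 9.74% = 2.720%
Differential = -0.660% → -66 basis points.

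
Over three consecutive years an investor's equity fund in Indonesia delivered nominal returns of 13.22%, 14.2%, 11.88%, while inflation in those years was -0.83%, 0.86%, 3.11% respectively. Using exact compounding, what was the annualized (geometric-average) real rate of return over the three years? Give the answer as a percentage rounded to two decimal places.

Nominal growth factor = 1.1322 × 1.1420 × 1.1188 = 1.44657752
Price-level growth factor = 0.9917 × 1.0086 × 1.0311 = 1.03133573
Real growth factor = 1.44657752 / 1.03133573 = 1.40262524
Annualized real rate = 1.40262524^(1/3) − 1 = 11.9388% → 11.94%.

11.94%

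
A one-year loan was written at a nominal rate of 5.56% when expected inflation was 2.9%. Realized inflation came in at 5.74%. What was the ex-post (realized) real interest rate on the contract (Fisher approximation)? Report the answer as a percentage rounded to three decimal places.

-0.180%

Ex-post: 5.56% − 5.74% = -0.180%
So the realized real rate is -0.180%.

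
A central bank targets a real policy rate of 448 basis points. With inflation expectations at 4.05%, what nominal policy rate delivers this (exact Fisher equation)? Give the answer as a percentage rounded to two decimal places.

8.71%

(1 + i) = (1 + r)(1 + π) = 1.04480 × 1.04050 = 1.0871144
i = 1.0871144 − 1, so the required nominal rate is 8.71%.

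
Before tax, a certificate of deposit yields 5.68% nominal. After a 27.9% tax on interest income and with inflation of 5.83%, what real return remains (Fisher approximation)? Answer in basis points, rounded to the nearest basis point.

After-tax nominal return = 5.68% × (1 − 0.279) = 4.09528%.
r ≈ 4.09528% − 5.83% → -173 basis points.

-173 basis points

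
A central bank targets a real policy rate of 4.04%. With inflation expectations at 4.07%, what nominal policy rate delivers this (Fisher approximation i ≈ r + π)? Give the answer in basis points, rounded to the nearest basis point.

811 basis points

i ≈ r + π = 4.04% + 4.07% = 811 basis points.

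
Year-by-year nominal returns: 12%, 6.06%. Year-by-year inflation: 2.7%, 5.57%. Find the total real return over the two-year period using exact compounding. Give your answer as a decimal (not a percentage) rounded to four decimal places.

Compound the nominal returns: 1.1200 × 1.0606 = 1.187872.
Compound inflation: 1.0270 × 1.0557 = 1.084204.
Deflate: 1.187872 / 1.084204 = 1.095617.
Total real return = 1.095617 − 1 → 0.0956.

0.0956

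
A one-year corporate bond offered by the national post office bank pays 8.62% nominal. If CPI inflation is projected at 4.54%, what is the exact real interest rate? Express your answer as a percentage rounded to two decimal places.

By the Fisher equation, 1 + r = (1 + i)/(1 + π).
1 + r = 1.08620 / 1.04540 = 1.039028
r = 1.039028 − 1 = 3.9028%, i.e. 3.90%.

3.90%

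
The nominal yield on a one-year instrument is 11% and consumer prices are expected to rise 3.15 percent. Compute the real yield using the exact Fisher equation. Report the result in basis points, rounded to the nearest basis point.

By the Fisher identity, 1 + r = (1 + i)/(1 + π).
1 + r = 1.11000 / 1.03150 = 1.076103
r = 1.076103 − 1 = 7.6103%, i.e. 761 basis points.

761 basis points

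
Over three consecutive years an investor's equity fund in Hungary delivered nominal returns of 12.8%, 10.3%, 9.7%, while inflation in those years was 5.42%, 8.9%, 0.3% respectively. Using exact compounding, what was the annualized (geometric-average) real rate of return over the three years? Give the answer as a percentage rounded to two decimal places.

5.83%

Nominal growth factor = 1.1280 × 1.1030 × 1.0970 = 1.36486985
Price-level growth factor = 1.0542 × 1.0890 × 1.0030 = 1.15146787
Real growth factor = 1.36486985 / 1.15146787 = 1.18533038
Annualized real rate = 1.18533038^(1/3) − 1 = 5.8311% → 5.83%.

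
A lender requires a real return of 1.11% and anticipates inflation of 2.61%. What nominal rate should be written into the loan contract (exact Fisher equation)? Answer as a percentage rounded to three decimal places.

3.749%

(1 + i) = (1 + r)(1 + π) = 1.01110 × 1.02610 = 1.03748971
i = 1.03748971 − 1, so the required nominal rate is 3.749%.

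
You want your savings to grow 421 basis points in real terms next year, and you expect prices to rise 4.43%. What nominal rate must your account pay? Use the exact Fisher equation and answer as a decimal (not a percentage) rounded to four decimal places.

(1 + i) = (1 + r)(1 + π) = 1.04210 × 1.04430 = 1.08826503
i = 1.08826503 − 1, so the required nominal rate is 0.0883.

0.0883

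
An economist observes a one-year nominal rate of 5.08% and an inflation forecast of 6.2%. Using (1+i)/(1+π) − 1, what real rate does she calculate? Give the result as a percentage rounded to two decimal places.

By the Fisher relation, 1 + r = (1 + i)/(1 + π).
1 + r = 1.05080 / 1.06200 = 0.989454
r = 0.989454 − 1 = -1.0546%, i.e. -1.05%.

-1.05%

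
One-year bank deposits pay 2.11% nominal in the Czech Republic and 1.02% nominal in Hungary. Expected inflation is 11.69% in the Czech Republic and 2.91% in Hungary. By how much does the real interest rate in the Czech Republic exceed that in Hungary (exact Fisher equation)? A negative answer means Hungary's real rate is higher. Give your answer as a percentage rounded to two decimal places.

The Czech Republic: (1 + 0.0211)/(1 + 0.1169) − 1 = -8.5773%
Hungary: (1 + 0.0102)/(1 + 0.0291) − 1 = -1.8366%
Differential = -8.5773% − (-1.8366%) = -6.7408% → -6.74%.

-6.74%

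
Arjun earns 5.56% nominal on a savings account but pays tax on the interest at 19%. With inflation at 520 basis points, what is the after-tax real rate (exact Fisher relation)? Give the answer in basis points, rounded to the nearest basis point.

After-tax nominal return = 5.56% × (1 − 0.19) = 4.5036%.
1 + r = 1.045036 / 1.05200 = 0.993380
After-tax real rate = 0.993380 − 1 → -66 basis points.

-66 basis points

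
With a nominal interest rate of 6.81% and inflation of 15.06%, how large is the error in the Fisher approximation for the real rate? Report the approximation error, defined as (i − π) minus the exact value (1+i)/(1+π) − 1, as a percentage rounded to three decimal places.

Approximate: r ≈ 6.810% − 15.060% = -8.2500%
Exact: (1 + 0.0681)/(1 + 0.1506) − 1 = -7.1702%
Error = -8.2500% − (-7.1702%) = -1.0798% → -1.080%.

-1.080%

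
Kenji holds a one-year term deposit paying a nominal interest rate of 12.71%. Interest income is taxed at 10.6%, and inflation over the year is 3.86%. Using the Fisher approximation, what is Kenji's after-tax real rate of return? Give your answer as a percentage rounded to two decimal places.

7.50%

After-tax nominal return = 12.71% × (1 − 0.106) = 11.36274%.
r ≈ 11.36274% − 3.86% → 7.50%.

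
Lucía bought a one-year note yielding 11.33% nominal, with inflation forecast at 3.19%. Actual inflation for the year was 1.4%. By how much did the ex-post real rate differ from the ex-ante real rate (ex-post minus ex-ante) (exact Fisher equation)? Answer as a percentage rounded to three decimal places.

1.905%

Ex-ante: (1 + 0.1133)/(1 + 0.0319) − 1 = 7.88836%
Ex-post: (1 + 0.1133)/(1 + 0.0140) − 1 = 9.79290%
Difference (ex-post − ex-ante) = 1.90454% → 1.905%.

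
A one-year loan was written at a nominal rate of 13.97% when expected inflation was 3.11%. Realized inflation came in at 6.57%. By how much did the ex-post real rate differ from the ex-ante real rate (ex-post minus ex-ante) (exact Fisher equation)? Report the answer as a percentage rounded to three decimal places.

Ex-ante: (1 + 0.1397)/(1 + 0.0311) − 1 = 10.5324%
Ex-post: (1 + 0.1397)/(1 + 0.0657) − 1 = 6.9438%
Difference (ex-post − ex-ante) = -3.5886% → -3.589%.

-3.589%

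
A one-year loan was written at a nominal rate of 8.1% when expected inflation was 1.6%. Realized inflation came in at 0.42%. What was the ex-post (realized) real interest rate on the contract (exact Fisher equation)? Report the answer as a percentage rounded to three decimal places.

Ex-post: (1 + 0.0810)/(1 + 0.0042) − 1 = 7.6479%
So the realized real rate is 7.648%.

7.648%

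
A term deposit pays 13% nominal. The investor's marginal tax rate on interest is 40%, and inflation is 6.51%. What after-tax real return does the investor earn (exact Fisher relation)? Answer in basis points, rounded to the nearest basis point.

121 basis points

After-tax nominal return = 13% × (1 − 0.4) = 7.8000%.
1 + r = 1.07800 / 1.06510 = 1.012112
After-tax real rate = 1.012112 − 1 → 121 basis points.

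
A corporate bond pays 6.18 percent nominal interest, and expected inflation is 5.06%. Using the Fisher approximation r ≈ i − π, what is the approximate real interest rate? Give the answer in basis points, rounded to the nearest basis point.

112 basis points

r ≈ i − π = 6.18% − 5.06% = 112 basis points.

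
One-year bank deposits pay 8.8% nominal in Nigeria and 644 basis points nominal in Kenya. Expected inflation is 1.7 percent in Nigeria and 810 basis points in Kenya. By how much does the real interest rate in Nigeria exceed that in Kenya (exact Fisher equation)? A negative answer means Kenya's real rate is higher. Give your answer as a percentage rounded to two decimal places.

8.52%

Nigeria: (1 + 0.0880)/(1 + 0.0170) − 1 = 6.9813%
Kenya: (1 + 0.0644)/(1 + 0.0810) − 1 = -1.5356%
Differential = 6.9813% − (-1.5356%) = 8.5169% → 8.52%.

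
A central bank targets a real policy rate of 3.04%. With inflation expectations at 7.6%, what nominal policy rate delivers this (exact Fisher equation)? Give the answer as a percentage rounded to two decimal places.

10.87%

(1 + i) = (1 + r)(1 + π) = 1.03040 × 1.07600 = 1.1087104
i = 1.1087104 − 1, so the required nominal rate is 10.87%.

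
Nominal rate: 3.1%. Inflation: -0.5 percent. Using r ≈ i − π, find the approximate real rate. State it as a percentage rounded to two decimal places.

3.60%

r ≈ i − π = 3.1% − (-0.5%) = 3.60%.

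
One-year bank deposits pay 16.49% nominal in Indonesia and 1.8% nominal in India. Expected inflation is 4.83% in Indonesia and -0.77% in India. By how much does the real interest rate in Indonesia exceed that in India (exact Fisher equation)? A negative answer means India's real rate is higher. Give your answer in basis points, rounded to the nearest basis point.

Indonesia: (1 + 0.1649)/(1 + 0.0483) − 1 = 11.1228%
India: (1 + 0.0180)/(1 − 0.0077) − 1 = 2.5899%
Differential = 11.1228% − 2.5899% = 8.5328% → 853 basis points.

853 basis points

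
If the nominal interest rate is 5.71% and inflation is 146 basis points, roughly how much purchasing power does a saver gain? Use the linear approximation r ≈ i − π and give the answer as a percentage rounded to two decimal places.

r ≈ i − π = 5.71% − 1.46% = 4.25%.

4.25%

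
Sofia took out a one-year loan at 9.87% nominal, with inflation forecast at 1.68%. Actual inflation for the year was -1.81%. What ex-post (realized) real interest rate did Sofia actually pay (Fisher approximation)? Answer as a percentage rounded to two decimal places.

11.68%

Ex-post: 9.87% − (-1.81%) = 11.680%
So the realized real rate is 11.68%.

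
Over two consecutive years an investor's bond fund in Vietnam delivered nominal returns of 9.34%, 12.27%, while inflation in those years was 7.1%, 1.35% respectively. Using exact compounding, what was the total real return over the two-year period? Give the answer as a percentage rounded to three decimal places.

Nominal growth factor = 1.0934 × 1.1227 = 1.227560
Price-level growth factor = 1.0710 × 1.0135 = 1.085459
Real growth factor = 1.227560 / 1.085459 = 1.130914
Total real return = 1.130914 − 1 → 13.091%.

13.091%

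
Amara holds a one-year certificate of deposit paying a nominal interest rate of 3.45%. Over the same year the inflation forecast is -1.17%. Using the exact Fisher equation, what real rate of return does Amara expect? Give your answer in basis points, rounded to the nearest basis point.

467 basis points

By the Fisher equation, 1 + r = (1 + i)/(1 + π).
1 + r = 1.03450 / 0.98830 = 1.046747
r = 1.046747 − 1 = 4.6747%, i.e. 467 basis points.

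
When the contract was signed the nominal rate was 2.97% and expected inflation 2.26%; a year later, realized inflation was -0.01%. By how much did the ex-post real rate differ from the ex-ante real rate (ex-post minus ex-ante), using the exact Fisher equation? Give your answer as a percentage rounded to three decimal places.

2.286%

Ex-ante: (1 + 0.0297)/(1 + 0.0226) − 1 = 0.6943%
Ex-post: (1 + 0.0297)/(1 − 0.0001) − 1 = 2.9803%
Difference (ex-post − ex-ante) = 2.2860% → 2.286%.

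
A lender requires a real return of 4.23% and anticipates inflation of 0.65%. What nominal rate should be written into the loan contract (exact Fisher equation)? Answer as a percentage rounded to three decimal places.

4.907%

(1 + i) = (1 + r)(1 + π) = 1.04230 × 1.00650 = 1.04907495
i = 1.04907495 − 1, so the required nominal rate is 4.907%.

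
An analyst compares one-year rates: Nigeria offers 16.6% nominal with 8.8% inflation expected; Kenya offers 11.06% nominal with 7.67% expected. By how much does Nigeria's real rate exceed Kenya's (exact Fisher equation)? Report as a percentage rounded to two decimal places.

Nigeria: (1 + 0.1660)/(1 + 0.0880) − 1 = 7.1691%
Kenya: (1 + 0.1106)/(1 + 0.0767) − 1 = 3.1485%
Differential = 7.1691% − 3.1485% = 4.0206% → 4.02%.

4.02%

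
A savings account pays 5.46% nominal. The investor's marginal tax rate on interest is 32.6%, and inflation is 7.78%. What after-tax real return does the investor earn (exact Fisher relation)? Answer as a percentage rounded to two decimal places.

-3.80%

After-tax nominal return = 5.46% × (1 − 0.326) = 3.68004%.
1 + r = 1.0368004 / 1.07780 = 0.961960
After-tax real rate = 0.961960 − 1 → -3.80%.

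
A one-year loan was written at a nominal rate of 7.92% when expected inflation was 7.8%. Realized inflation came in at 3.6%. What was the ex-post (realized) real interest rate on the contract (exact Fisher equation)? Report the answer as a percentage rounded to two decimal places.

Ex-post: (1 + 0.0792)/(1 + 0.0360) − 1 = 4.1699%
So the realized real rate is 4.17%.

4.17%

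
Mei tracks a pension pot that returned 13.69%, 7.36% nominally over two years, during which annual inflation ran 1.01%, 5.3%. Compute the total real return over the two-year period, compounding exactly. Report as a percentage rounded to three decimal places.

14.755%

Compound the nominal returns: 1.1369 × 1.0736 = 1.220576.
Compound inflation: 1.0101 × 1.0530 = 1.063635.
Deflate: 1.220576 / 1.063635 = 1.147551.
Total real return = 1.147551 − 1 → 14.755%.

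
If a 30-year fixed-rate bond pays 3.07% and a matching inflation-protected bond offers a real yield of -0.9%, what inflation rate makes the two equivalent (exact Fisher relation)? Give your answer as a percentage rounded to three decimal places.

4.006%

(1 + π) = (1 + i)/(1 + r) = 1.03070 / 0.99100 = 1.040061
Break-even inflation = 1.040061 − 1 → 4.006%.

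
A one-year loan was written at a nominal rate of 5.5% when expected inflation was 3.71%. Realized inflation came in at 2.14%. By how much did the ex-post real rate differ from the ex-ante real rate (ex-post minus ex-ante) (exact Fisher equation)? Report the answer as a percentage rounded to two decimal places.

Ex-ante: (1 + 0.0550)/(1 + 0.0371) − 1 = 1.7260%
Ex-post: (1 + 0.0550)/(1 + 0.0214) − 1 = 3.2896%
Difference (ex-post − ex-ante) = 1.5636% → 1.56%.

1.56%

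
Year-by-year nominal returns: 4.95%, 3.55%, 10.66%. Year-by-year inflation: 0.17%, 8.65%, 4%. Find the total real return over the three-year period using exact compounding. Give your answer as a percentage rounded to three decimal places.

6.248%

Nominal growth factor = 1.0495 × 1.0355 × 1.1066 = 1.202606
Price-level growth factor = 1.0017 × 1.0865 × 1.0400 = 1.131881
Real growth factor = 1.202606 / 1.131881 = 1.062484
Total real return = 1.062484 − 1 → 6.248%.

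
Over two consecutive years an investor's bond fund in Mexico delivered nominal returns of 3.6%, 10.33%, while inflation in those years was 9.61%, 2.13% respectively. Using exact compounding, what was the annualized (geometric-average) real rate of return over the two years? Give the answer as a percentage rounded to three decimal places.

Nominal growth factor = 1.0360 × 1.1033 = 1.14301880
Price-level growth factor = 1.0961 × 1.0213 = 1.11944693
Real growth factor = 1.14301880 / 1.11944693 = 1.02105671
Annualized real rate = 1.02105671^(1/2) − 1 = 1.0474% → 1.047%.

1.047%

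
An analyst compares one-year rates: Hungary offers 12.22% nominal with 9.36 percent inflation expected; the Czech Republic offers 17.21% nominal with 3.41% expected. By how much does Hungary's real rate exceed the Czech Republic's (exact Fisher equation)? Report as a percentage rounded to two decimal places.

Hungary: (1 + 0.1222)/(1 + 0.0936) − 1 = 2.6152%
The Czech Republic: (1 + 0.1721)/(1 + 0.0341) − 1 = 13.3449%
Differential = 2.6152% − 13.3449% = -10.7297% → -10.73%.

-10.73%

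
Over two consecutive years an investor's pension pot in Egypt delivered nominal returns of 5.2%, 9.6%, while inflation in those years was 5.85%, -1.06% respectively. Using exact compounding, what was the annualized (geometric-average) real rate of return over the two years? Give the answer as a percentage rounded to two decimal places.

Compound the nominal returns: 1.0520 × 1.0960 = 1.15299200.
Compound inflation: 1.0585 × 0.9894 = 1.04727990.
Deflate: 1.15299200 / 1.04727990 = 1.10093968.
Annualized real rate = 1.10093968^(1/2) − 1 = 4.9257% → 4.93%.

4.93%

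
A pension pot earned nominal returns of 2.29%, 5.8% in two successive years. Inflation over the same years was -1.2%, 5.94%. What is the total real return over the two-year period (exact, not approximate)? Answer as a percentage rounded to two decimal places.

3.40%

Nominal growth factor = 1.0229 × 1.0580 = 1.082228
Price-level growth factor = 0.9880 × 1.0594 = 1.046687
Real growth factor = 1.082228 / 1.046687 = 1.033956
Total real return = 1.033956 − 1 → 3.40%.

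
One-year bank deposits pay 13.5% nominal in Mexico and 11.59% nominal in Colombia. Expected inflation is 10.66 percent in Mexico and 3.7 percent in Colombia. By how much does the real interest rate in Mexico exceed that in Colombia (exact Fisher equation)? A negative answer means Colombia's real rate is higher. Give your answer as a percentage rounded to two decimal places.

-5.04%

Mexico: (1 + 0.1350)/(1 + 0.1066) − 1 = 2.5664%
Colombia: (1 + 0.1159)/(1 + 0.0370) − 1 = 7.6085%
Differential = 2.5664% − 7.6085% = -5.0421% → -5.04%.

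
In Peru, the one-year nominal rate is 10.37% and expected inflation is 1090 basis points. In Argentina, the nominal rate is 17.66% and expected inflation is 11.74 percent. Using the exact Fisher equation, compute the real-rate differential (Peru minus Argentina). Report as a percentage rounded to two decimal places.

Peru: (1 + 0.1037)/(1 + 0.1090) − 1 = -0.4779%
Argentina: (1 + 0.1766)/(1 + 0.1174) − 1 = 5.2980%
Differential = -0.4779% − 5.2980% = -5.7759% → -5.78%.

-5.78%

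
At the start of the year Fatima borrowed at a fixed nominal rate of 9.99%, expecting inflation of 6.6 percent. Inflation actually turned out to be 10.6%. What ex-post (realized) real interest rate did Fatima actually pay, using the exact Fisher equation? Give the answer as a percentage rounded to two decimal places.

Ex-post: (1 + 0.0999)/(1 + 0.1060) − 1 = -0.5515%
So the realized real rate is -0.55%.

-0.55%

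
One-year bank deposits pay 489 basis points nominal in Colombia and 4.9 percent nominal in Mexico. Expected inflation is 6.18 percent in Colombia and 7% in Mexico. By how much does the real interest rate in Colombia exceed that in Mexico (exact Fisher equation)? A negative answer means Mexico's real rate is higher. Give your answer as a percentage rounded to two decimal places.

Colombia: (1 + 0.0489)/(1 + 0.0618) − 1 = -1.2149%
Mexico: (1 + 0.0490)/(1 + 0.0700) − 1 = -1.9626%
Differential = -1.2149% − (-1.9626%) = 0.7477% → 0.75%.

0.75%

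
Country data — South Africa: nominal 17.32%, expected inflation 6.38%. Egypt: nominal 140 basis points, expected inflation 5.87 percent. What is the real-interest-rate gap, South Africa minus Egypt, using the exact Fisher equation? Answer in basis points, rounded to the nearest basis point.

South Africa: (1 + 0.1732)/(1 + 0.0638) − 1 = 10.2839%
Egypt: (1 + 0.0140)/(1 + 0.0587) − 1 = -4.2222%
Differential = 10.2839% − (-4.2222%) = 14.5060% → 1451 basis points.

1451 basis points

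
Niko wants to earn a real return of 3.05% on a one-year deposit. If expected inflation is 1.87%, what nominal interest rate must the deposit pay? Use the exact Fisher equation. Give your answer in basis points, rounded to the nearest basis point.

(1 + i) = (1 + r)(1 + π) = 1.03050 × 1.01870 = 1.04977035
i = 1.04977035 − 1, so the required nominal rate is 498 basis points.

498 basis points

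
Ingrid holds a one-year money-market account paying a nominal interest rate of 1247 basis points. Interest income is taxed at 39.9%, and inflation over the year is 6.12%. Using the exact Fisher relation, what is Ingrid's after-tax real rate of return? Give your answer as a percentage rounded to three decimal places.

1.295%

After-tax nominal return = 12.47% × (1 − 0.399) = 7.49447%.
1 + r = 1.0749447 / 1.06120 = 1.012952
After-tax real rate = 1.012952 − 1 → 1.295%.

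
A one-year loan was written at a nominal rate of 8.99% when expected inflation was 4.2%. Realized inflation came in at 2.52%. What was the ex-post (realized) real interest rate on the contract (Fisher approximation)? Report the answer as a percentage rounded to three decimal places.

Ex-post: 8.99% − 2.52% = 6.470%
So the realized real rate is 6.470%.

6.470%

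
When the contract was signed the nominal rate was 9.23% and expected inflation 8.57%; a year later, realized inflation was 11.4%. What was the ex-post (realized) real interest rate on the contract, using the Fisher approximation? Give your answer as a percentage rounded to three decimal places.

-2.170%

Ex-post: 9.23% − 11.4% = -2.170%
So the realized real rate is -2.170%.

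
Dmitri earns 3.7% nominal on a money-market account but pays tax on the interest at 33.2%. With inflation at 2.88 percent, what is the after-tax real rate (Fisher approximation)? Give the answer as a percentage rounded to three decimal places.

-0.408%

After-tax nominal return = 3.7% × (1 − 0.332) = 2.4716%.
r ≈ 2.4716% − 2.88% → -0.408%.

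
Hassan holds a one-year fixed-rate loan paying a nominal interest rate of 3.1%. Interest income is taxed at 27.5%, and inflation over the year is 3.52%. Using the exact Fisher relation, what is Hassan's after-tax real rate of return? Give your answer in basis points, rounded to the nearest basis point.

-123 basis points

After-tax nominal return = 3.1% × (1 − 0.275) = 2.2475%.
1 + r = 1.022475 / 1.03520 = 0.987708
After-tax real rate = 0.987708 − 1 → -123 basis points.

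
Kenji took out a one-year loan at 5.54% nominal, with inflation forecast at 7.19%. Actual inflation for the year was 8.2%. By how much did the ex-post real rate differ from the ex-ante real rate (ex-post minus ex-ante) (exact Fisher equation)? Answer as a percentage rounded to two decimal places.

-0.92%

Ex-ante: (1 + 0.0554)/(1 + 0.0719) − 1 = -1.5393%
Ex-post: (1 + 0.0554)/(1 + 0.0820) − 1 = -2.4584%
Difference (ex-post − ex-ante) = -0.9191% → -0.92%.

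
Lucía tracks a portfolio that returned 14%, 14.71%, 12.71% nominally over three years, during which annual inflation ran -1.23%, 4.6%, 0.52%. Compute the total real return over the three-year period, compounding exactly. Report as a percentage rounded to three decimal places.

Nominal growth factor = 1.1400 × 1.1471 × 1.1271 = 1.473902
Price-level growth factor = 0.9877 × 1.0460 × 1.0052 = 1.038506
Real growth factor = 1.473902 / 1.038506 = 1.419252
Total real return = 1.419252 − 1 → 41.925%.

41.925%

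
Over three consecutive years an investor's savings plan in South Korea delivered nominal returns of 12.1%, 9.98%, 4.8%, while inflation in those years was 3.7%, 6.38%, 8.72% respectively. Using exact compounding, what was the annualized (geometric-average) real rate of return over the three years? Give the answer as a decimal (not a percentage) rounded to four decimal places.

Compound the nominal returns: 1.1210 × 1.0998 × 1.0480 = 1.29205384.
Compound inflation: 1.0370 × 1.0638 × 1.0872 = 1.19935620.
Deflate: 1.29205384 / 1.19935620 = 1.07728949.
Annualized real rate = 1.07728949^(1/3) − 1 = 2.5127% → 0.0251.

0.0251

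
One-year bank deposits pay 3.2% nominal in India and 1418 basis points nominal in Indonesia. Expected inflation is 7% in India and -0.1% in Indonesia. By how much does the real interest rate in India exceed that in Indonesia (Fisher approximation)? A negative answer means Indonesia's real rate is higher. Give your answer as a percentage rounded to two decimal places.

India: 3.2% − 7% = -3.800%
Indonesia: 14.18% − (-0.1%) = 14.280%
Differential = -18.080% → -18.08%.

-18.08%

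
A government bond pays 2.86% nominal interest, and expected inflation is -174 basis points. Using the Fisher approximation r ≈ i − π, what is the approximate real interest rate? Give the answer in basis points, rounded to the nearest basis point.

460 basis points

r ≈ i − π = 2.86% − (-1.74%) = 460 basis points.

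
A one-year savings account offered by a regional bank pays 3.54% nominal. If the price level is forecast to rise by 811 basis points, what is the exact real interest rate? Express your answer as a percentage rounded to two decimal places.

By the Fisher relation, 1 + r = (1 + i)/(1 + π).
1 + r = 1.03540 / 1.08110 = 0.957728
r = 0.957728 − 1 = -4.2272%, i.e. -4.23%.

-4.23%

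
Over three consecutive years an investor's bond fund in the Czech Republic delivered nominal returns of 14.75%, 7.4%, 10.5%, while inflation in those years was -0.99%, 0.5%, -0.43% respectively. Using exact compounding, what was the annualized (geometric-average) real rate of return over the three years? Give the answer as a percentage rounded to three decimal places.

11.186%

Compound the nominal returns: 1.1475 × 1.0740 × 1.1050 = 1.36181858.
Compound inflation: 0.9901 × 1.0050 × 0.9957 = 0.99077178.
Deflate: 1.36181858 / 0.99077178 = 1.37450279.
Annualized real rate = 1.37450279^(1/3) − 1 = 11.1856% → 11.186%.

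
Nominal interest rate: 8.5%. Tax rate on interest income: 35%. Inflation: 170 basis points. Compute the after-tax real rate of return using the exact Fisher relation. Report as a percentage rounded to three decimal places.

After-tax nominal return = 8.5% × (1 − 0.35) = 5.5250%.
1 + r = 1.05525 / 1.01700 = 1.037611
After-tax real rate = 1.037611 − 1 → 3.761%.

3.761%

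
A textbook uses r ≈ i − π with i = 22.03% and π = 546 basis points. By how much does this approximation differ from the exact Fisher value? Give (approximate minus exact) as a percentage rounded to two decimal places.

Approximate: r ≈ 22.030% − 5.460% = 16.5700%
Exact: (1 + 0.2203)/(1 + 0.0546) − 1 = 15.7121%
Error = 16.5700% − 15.7121% = 0.8579% → 0.86%.

0.86%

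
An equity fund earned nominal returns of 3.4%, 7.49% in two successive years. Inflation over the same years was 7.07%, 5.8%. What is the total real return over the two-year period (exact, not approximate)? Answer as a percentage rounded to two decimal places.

-1.89%

Nominal growth factor = 1.0340 × 1.0749 = 1.111447
Price-level growth factor = 1.0707 × 1.0580 = 1.132801
Real growth factor = 1.111447 / 1.132801 = 0.981149
Total real return = 0.981149 − 1 → -1.89%.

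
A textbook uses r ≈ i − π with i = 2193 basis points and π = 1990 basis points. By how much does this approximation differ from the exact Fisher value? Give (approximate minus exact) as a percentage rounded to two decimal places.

Approximate: r ≈ 21.930% − 19.900% = 2.0300%
Exact: (1 + 0.2193)/(1 + 0.1990) − 1 = 1.6931%
Error = 2.0300% − 1.6931% = 0.3369% → 0.34%.

0.34%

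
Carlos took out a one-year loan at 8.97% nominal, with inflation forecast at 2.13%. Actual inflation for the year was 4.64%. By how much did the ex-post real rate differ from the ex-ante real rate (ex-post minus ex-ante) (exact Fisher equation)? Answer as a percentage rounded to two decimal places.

Ex-ante: (1 + 0.0897)/(1 + 0.0213) − 1 = 6.6973%
Ex-post: (1 + 0.0897)/(1 + 0.0464) − 1 = 4.1380%
Difference (ex-post − ex-ante) = -2.5593% → -2.56%.

-2.56%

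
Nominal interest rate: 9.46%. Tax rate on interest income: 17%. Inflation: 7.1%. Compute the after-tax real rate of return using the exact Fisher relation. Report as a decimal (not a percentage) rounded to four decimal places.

After-tax nominal return = 9.46% × (1 − 0.17) = 7.8518%.
1 + r = 1.078518 / 1.07100 = 1.007020
After-tax real rate = 1.007020 − 1 → 0.0070.

0.0070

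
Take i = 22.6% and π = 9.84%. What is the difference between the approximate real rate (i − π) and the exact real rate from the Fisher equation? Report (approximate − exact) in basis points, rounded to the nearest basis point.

114 basis points

Approximate: r ≈ 22.600% − 9.840% = 12.7600%
Exact: (1 + 0.2260)/(1 + 0.0984) − 1 = 11.6169%
Error = 12.7600% − 11.6169% = 1.1431% → 114 basis points.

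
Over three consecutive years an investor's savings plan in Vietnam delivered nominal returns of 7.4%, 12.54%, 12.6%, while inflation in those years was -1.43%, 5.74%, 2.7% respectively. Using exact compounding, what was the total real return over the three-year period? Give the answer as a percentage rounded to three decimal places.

27.144%

Compound the nominal returns: 1.0740 × 1.1254 × 1.1260 = 1.360973.
Compound inflation: 0.9857 × 1.0574 × 1.0270 = 1.070421.
Deflate: 1.360973 / 1.070421 = 1.271438.
Total real return = 1.271438 − 1 → 27.144%.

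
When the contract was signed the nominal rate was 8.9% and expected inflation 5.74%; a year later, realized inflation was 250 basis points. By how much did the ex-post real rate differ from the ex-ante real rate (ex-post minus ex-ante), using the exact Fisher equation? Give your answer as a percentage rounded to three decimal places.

3.255%

Ex-ante: (1 + 0.0890)/(1 + 0.0574) − 1 = 2.9885%
Ex-post: (1 + 0.0890)/(1 + 0.0250) − 1 = 6.2439%
Difference (ex-post − ex-ante) = 3.2554% → 3.255%.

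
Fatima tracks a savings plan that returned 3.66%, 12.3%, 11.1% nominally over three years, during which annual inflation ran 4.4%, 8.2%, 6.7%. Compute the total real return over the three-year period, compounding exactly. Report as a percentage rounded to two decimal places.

7.30%

Compound the nominal returns: 1.0366 × 1.1230 × 1.1110 = 1.293317.
Compound inflation: 1.0440 × 1.0820 × 1.0670 = 1.205292.
Deflate: 1.293317 / 1.205292 = 1.073032.
Total real return = 1.073032 − 1 → 7.30%.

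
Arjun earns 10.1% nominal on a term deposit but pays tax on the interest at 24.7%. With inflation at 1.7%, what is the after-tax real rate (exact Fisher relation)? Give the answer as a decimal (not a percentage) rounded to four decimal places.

0.0581

After-tax nominal return = 10.1% × (1 − 0.247) = 7.6053%.
1 + r = 1.076053 / 1.01700 = 1.058066
After-tax real rate = 1.058066 − 1 → 0.0581.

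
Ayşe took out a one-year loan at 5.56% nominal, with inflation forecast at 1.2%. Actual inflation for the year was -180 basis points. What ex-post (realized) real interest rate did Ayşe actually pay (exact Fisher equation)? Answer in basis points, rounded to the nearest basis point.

Ex-post: (1 + 0.0556)/(1 − 0.0180) − 1 = 7.4949%
So the realized real rate is 749 basis points.

749 basis points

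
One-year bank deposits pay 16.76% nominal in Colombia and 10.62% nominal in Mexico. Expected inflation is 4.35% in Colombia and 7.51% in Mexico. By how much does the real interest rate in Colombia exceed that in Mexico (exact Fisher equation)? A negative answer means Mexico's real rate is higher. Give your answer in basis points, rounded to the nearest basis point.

900 basis points

Colombia: (1 + 0.1676)/(1 + 0.0435) − 1 = 11.8927%
Mexico: (1 + 0.1062)/(1 + 0.0751) − 1 = 2.8928%
Differential = 11.8927% − 2.8928% = 8.9999% → 900 basis points.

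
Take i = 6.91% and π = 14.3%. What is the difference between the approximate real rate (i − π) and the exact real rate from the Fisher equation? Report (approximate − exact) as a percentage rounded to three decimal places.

Approximate: r ≈ 6.910% − 14.300% = -7.3900%
Exact: (1 + 0.0691)/(1 + 0.1430) − 1 = -6.4654%
Error = -7.3900% − (-6.4654%) = -0.9246% → -0.925%.

-0.925%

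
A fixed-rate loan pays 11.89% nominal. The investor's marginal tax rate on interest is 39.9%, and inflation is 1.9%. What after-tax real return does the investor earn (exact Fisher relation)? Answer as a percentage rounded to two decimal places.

5.15%

After-tax nominal return = 11.89% × (1 − 0.399) = 7.14589%.
1 + r = 1.0714589 / 1.01900 = 1.051481
After-tax real rate = 1.051481 − 1 → 5.15%.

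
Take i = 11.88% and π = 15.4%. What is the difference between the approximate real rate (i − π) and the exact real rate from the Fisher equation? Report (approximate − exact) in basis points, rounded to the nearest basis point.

-47 basis points

Approximate: r ≈ 11.880% − 15.400% = -3.5200%
Exact: (1 + 0.1188)/(1 + 0.1540) − 1 = -3.0503%
Error = -3.5200% − (-3.0503%) = -0.4697% → -47 basis points.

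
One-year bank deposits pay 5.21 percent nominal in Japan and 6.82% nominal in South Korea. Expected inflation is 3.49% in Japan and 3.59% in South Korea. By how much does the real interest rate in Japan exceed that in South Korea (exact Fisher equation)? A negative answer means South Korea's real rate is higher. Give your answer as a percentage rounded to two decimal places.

Japan: (1 + 0.0521)/(1 + 0.0349) − 1 = 1.6620%
South Korea: (1 + 0.0682)/(1 + 0.0359) − 1 = 3.1181%
Differential = 1.6620% − 3.1181% = -1.4561% → -1.46%.

-1.46%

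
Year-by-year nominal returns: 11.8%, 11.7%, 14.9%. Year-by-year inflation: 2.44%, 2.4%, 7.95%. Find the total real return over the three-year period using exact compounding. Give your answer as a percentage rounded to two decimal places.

26.71%

Compound the nominal returns: 1.1180 × 1.1170 × 1.1490 = 1.434878.
Compound inflation: 1.0244 × 1.0240 × 1.0795 = 1.132380.
Deflate: 1.434878 / 1.132380 = 1.267135.
Total real return = 1.267135 − 1 → 26.71%.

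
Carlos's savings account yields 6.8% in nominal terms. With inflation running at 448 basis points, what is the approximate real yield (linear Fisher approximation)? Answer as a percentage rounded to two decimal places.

r ≈ i − π = 6.8% − 4.48% = 2.32%.

2.32%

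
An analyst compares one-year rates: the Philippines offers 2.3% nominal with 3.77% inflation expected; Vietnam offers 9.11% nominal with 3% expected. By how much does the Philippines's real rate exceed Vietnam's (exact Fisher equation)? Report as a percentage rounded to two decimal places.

-7.35%

The Philippines: (1 + 0.0230)/(1 + 0.0377) − 1 = -1.4166%
Vietnam: (1 + 0.0911)/(1 + 0.0300) − 1 = 5.9320%
Differential = -1.4166% − 5.9320% = -7.3486% → -7.35%.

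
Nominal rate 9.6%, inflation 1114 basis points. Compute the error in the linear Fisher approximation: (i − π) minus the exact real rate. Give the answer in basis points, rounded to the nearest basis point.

Approximate: r ≈ 9.600% − 11.140% = -1.5400%
Exact: (1 + 0.0960)/(1 + 0.1114) − 1 = -1.3856%
Error = -1.5400% − (-1.3856%) = -0.1544% → -15 basis points.

-15 basis points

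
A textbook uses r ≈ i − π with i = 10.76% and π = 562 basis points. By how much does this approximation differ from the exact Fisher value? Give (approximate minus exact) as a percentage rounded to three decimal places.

0.273%

Approximate: r ≈ 10.760% − 5.620% = 5.1400%
Exact: (1 + 0.1076)/(1 + 0.0562) − 1 = 4.866503%
Error = 5.1400% − 4.866503% = 0.273497% → 0.273%.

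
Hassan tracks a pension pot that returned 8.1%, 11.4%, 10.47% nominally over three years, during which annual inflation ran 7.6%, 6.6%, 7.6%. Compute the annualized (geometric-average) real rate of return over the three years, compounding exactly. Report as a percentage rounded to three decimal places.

Nominal growth factor = 1.0810 × 1.1140 × 1.1047 = 1.33031730
Price-level growth factor = 1.0760 × 1.0660 × 1.0760 = 1.23418922
Real growth factor = 1.33031730 / 1.23418922 = 1.07788764
Annualized real rate = 1.07788764^(1/3) − 1 = 2.5316% → 2.532%.

2.532%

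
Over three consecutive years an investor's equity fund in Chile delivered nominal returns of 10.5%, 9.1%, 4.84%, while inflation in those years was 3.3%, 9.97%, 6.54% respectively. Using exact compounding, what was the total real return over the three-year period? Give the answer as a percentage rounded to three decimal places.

Nominal growth factor = 1.1050 × 1.0910 × 1.0484 = 1.263904
Price-level growth factor = 1.0330 × 1.0997 × 1.0654 = 1.210284
Real growth factor = 1.263904 / 1.210284 = 1.044304
Total real return = 1.044304 − 1 → 4.430%.

4.430%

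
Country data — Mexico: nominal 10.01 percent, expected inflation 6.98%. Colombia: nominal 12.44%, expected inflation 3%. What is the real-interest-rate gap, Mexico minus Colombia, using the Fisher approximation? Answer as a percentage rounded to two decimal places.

Mexico: 10.01% − 6.98% = 3.030%
Colombia: 12.44% − 3% = 9.440%
Differential = -6.410% → -6.41%.

-6.41%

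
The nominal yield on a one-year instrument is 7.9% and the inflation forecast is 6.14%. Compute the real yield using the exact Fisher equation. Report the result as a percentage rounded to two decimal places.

1.66%

By the Fisher equation, 1 + r = (1 + i)/(1 + π).
1 + r = 1.07900 / 1.06140 = 1.016582
r = 1.016582 − 1 = 1.6582%, i.e. 1.66%.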